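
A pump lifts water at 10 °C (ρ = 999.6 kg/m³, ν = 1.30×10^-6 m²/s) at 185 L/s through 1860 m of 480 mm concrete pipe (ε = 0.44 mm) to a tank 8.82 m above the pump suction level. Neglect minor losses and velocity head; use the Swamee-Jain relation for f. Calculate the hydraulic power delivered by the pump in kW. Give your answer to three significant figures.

P_hyd ≈ 23.6 kW

V = 4Q/(πD²) = 1.022 m/s; Re = 3.77×10^5; ε/D = 9.17×10^-4; f = 0.02019
h_f = f(L/D)V²/2g = 4.167 m
Total head H = z + h_f = 8.82 + 4.167 = 12.99 m
P_hyd = ρgQH = 999.6·9.81·0.185·12.99 = 23.56 kW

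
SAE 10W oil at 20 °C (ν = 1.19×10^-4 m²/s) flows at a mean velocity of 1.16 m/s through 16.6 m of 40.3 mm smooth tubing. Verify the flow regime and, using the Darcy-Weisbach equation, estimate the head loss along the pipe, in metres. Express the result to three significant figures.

h_f ≈ 4.60 m

Re = VD/ν = 1.16·0.04030/1.19×10^-4 = 393 → laminar (Re < 2300)
f = 64/Re = 0.1629
h_f = f(L/D)V²/(2g) = 0.1629·(16.6/0.04030)·1.16²/(2·9.81) = 4.602 m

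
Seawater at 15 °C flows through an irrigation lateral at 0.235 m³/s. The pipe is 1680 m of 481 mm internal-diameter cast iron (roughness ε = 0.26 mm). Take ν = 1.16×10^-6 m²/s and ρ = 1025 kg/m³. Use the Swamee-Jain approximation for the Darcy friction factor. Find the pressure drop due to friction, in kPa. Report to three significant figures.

V = 4Q/(πD²) = 4·0.235/(π·0.481²) = 1.293 m/s
Re = VD/ν = 1.293·0.481/1.16×10^-6 = 5.36×10^5 → turbulent
ε/D = 0.26/481 = 5.41×10^-4
Swamee-Jain: f = 0.01797
h_f = f(L/D)V²/(2g) = 0.01797·(1680/0.481)·1.293²/(2·9.81) = 5.350 m
Δp = ρg·h_f = 1025·9.81·5.350 = 53.79 kPa

Δp ≈ 53.8 kPa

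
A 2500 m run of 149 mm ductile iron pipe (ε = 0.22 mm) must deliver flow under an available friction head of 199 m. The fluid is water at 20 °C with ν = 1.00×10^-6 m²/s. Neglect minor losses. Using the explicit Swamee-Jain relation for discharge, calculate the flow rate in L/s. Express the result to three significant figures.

Q ≈ 56.6 L/s

Swamee-Jain (Type II): Q = -0.965·√(gD⁵h_f/L)·ln[ε/(3.7D) + √(3.17ν²L/(gD³h_f))]
√(gD⁵h_f/L) = √(9.81·0.149⁵·199/2500) = 0.007573
ε/(3.7D) = 3.99×10^-4; √(3.17ν²L/(gD³h_f)) = 3.50×10^-5
Q = -0.965·0.007573·ln(4.341×10^-4) = 0.05658 m³/s
Check: V = 3.24 m/s, Re = 4.83×10^5, f = 0.02223, h_f = 200 m ≈ 199 m ✓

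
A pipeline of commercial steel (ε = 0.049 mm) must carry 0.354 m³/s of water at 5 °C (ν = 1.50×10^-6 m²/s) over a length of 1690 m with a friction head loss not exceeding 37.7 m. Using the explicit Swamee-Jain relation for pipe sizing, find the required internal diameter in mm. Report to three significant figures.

D ≈ 370 mm

Swamee-Jain (Type III): D = 0.66·[ε^1.25·(LQ²/(gh_f))^4.75 + ν·Q^9.4·(L/(gh_f))^5.2]^0.04
LQ²/(gh_f) = 0.5726; L/(gh_f) = 4.570
Term 1 = ε^1.25·(…)^4.75 = 2.90×10^-7; Term 2 = ν·Q^9.4·(…)^5.2 = 2.33×10^-7
D = 0.66·(2.90×10^-7 + 2.33×10^-7)^0.04 = 0.3701 m = 370 mm
Check: V = 3.29 m/s, Re = 8.12×10^5, f = 0.01418, h_f = 35.8 m ≈ 37.7 m ✓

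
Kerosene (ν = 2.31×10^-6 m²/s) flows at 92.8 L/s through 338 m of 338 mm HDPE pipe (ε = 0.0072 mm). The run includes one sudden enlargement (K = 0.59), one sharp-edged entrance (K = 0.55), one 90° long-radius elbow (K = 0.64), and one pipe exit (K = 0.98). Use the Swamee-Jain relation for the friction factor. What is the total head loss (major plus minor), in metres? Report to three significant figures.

H_L ≈ 1.05 m

V = 4Q/(πD²) = 1.034 m/s; V²/2g = 0.05452 m
Re = 1.51×10^5, ε/D = 2.13×10^-5 → f = 0.01658 (Swamee-Jain)
Major: h_f = f(L/D)·V²/2g = 0.01658·1000·0.05452 = 0.9038 m
Minor: ΣK = 2.76; h_m = ΣK·V²/2g = 0.1505 m
Total H_L = 0.9038 + 0.1505 = 1.054 m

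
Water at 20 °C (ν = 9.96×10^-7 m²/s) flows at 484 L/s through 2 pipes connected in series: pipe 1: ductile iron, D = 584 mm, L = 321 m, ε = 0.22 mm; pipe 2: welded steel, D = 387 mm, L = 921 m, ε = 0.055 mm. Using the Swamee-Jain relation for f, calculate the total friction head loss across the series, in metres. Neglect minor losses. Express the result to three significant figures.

Pipe 1: V = 1.807 m/s, Re = 1.06×10^6, ε/D = 3.77×10^-4, f = 0.01637, h_1 = f(L/D)V²/2g = 1.497 m
Pipe 2: V = 4.115 m/s, Re = 1.60×10^6, ε/D = 1.42×10^-4, f = 0.01370, h_2 = f(L/D)V²/2g = 28.12 m
Series → Q common, losses add: H = Σh = 29.62 m

H ≈ 29.6 m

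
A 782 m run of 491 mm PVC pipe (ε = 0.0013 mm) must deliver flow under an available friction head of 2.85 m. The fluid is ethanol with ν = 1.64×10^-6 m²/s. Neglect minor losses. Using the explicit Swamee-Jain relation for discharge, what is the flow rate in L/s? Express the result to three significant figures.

Swamee-Jain (Type II): Q = -0.965·√(gD⁵h_f/L)·ln[ε/(3.7D) + √(3.17ν²L/(gD³h_f))]
√(gD⁵h_f/L) = √(9.81·0.491⁵·2.85/782) = 0.03194
ε/(3.7D) = 7.16×10^-7; √(3.17ν²L/(gD³h_f)) = 4.49×10^-5
Q = -0.965·0.03194·ln(4.560×10^-5) = 0.3081 m³/s
Check: V = 1.63 m/s, Re = 4.87×10^5, f = 0.01319, h_f = 2.84 m ≈ 2.85 m ✓

Q ≈ 308 L/s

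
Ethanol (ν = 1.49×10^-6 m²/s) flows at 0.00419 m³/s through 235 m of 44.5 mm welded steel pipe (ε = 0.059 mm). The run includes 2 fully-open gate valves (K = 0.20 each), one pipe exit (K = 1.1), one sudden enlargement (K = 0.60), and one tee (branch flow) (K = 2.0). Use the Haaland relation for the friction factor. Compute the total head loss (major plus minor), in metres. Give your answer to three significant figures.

V = 4Q/(πD²) = 2.694 m/s; V²/2g = 0.3699 m
Re = 8.05×10^4, ε/D = 0.00133 → f = 0.02345 (Haaland)
Major: h_f = f(L/D)·V²/2g = 0.02345·5281·0.3699 = 45.81 m
Minor: ΣK = 4.10; h_m = ΣK·V²/2g = 1.517 m
Total H_L = 45.81 + 1.517 = 47.32 m

H_L ≈ 47.3 m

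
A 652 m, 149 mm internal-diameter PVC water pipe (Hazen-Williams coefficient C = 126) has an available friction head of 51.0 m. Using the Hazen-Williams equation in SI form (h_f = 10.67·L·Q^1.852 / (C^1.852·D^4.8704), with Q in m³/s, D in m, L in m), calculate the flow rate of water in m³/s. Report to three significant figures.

Q ≈ 0.0593 m³/s

Rearranging: Q = [h_f·C^1.852·D^4.8704 / (10.67·L)]^(1/1.852)
Q = [51.0·126^1.852·0.149^4.8704 / (10.67·652)]^0.540 = 0.05933 m³/s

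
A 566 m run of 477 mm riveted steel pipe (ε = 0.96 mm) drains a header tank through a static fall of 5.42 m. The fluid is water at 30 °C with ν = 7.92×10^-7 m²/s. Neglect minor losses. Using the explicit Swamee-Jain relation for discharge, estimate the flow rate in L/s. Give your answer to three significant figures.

Swamee-Jain (Type II): Q = -0.965·√(gD⁵h_f/L)·ln[ε/(3.7D) + √(3.17ν²L/(gD³h_f))]
√(gD⁵h_f/L) = √(9.81·0.477⁵·5.42/566) = 0.04816
ε/(3.7D) = 5.44×10^-4; √(3.17ν²L/(gD³h_f)) = 1.40×10^-5
Q = -0.965·0.04816·ln(5.579×10^-4) = 0.3482 m³/s
Check: V = 1.95 m/s, Re = 1.17×10^6, f = 0.02368, h_f = 5.44 m ≈ 5.42 m ✓

Q ≈ 348 L/s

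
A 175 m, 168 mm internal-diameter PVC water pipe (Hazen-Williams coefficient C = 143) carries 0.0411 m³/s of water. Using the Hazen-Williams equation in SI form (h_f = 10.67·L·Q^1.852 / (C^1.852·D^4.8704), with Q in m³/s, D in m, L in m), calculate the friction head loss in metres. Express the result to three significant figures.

h_f ≈ 3.06 m

h_f = 10.67·175·0.0411^1.852 / (143^1.852·0.168^4.8704) = 3.058 m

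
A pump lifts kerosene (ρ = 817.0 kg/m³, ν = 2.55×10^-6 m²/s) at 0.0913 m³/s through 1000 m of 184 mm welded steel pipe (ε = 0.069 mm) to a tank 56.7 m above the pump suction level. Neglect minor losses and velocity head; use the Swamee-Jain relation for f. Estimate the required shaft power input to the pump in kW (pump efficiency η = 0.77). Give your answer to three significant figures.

P_shaft ≈ 109 kW

V = 4Q/(πD²) = 3.434 m/s; Re = 2.48×10^5; ε/D = 3.75×10^-4; f = 0.01786
h_f = f(L/D)V²/2g = 58.34 m
Total head H = z + h_f = 56.7 + 58.34 = 115.0 m
P_hyd = ρgQH = 817.0·9.81·0.0913·115.0 = 84.18 kW
P_shaft = P_hyd/η = 84.18/0.77 = 109.3 kW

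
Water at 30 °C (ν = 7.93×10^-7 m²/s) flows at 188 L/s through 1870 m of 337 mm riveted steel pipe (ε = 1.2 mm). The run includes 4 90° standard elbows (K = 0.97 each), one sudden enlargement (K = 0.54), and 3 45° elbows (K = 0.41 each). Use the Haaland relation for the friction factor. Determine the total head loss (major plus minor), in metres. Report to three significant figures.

H_L ≈ 36.0 m

V = 4Q/(πD²) = 2.108 m/s; V²/2g = 0.2264 m
Re = 8.96×10^5, ε/D = 0.00356 → f = 0.02765 (Haaland)
Major: h_f = f(L/D)·V²/2g = 0.02765·5549·0.2264 = 34.74 m
Minor: ΣK = 5.65; h_m = ΣK·V²/2g = 1.279 m
Total H_L = 34.74 + 1.279 = 36.02 m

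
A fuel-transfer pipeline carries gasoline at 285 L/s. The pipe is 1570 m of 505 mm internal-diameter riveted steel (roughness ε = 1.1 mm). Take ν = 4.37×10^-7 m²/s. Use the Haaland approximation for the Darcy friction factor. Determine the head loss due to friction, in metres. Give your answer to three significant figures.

h_f ≈ 7.73 m

V = 4Q/(πD²) = 4·0.285/(π·0.505²) = 1.423 m/s
Re = VD/ν = 1.423·0.505/4.37×10^-7 = 1.64×10^6 → turbulent
ε/D = 1.1/505 = 0.00218
Haaland: f = 0.02410
h_f = f(L/D)V²/(2g) = 0.02410·(1570/0.505)·1.423²/(2·9.81) = 7.732 m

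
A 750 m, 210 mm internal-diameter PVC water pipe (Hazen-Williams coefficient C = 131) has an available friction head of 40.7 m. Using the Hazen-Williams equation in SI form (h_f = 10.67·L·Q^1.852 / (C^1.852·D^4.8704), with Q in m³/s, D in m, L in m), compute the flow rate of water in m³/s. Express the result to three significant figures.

Rearranging: Q = [h_f·C^1.852·D^4.8704 / (10.67·L)]^(1/1.852)
Q = [40.7·131^1.852·0.210^4.8704 / (10.67·750)]^0.540 = 0.1248 m³/s

Q ≈ 0.125 m³/s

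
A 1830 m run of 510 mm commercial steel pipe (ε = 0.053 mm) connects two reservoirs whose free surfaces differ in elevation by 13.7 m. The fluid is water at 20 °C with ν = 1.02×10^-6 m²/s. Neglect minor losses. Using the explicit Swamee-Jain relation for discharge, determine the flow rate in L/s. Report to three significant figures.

Q ≈ 485 L/s

Swamee-Jain (Type II): Q = -0.965·√(gD⁵h_f/L)·ln[ε/(3.7D) + √(3.17ν²L/(gD³h_f))]
√(gD⁵h_f/L) = √(9.81·0.510⁵·13.7/1830) = 0.05034
ε/(3.7D) = 2.81×10^-5; √(3.17ν²L/(gD³h_f)) = 1.84×10^-5
Q = -0.965·0.05034·ln(4.649×10^-5) = 0.4846 m³/s
Check: V = 2.37 m/s, Re = 1.19×10^6, f = 0.01339, h_f = 13.8 m ≈ 13.7 m ✓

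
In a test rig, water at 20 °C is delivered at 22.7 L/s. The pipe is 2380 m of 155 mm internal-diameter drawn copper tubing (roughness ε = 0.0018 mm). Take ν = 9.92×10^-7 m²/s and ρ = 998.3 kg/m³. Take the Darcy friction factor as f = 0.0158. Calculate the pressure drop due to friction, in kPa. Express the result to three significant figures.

V = 4Q/(πD²) = 4·0.0227/(π·0.155²) = 1.203 m/s
h_f = f(L/D)V²/(2g) = 0.01580·(2380/0.155)·1.203²/(2·9.81) = 17.90 m
Δp = ρg·h_f = 998.3·9.81·17.90 = 175.3 kPa

Δp ≈ 175 kPa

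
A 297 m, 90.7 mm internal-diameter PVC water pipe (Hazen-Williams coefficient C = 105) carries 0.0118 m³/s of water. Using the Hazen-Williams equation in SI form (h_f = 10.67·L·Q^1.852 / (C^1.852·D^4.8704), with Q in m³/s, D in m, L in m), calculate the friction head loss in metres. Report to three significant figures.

h_f = 10.67·297·0.0118^1.852 / (105^1.852·0.0907^4.8704) = 18.35 m

h_f ≈ 18.4 m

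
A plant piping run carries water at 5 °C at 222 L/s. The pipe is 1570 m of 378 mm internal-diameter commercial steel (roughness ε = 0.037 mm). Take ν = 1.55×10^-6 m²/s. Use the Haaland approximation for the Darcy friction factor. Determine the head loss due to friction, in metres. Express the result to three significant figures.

V = 4Q/(πD²) = 4·0.222/(π·0.378²) = 1.978 m/s
Re = VD/ν = 1.978·0.378/1.55×10^-6 = 4.82×10^5 → turbulent
ε/D = 0.037/378 = 9.79×10^-5
Haaland: f = 0.01430
h_f = f(L/D)V²/(2g) = 0.01430·(1570/0.378)·1.978²/(2·9.81) = 11.85 m

h_f ≈ 11.8 m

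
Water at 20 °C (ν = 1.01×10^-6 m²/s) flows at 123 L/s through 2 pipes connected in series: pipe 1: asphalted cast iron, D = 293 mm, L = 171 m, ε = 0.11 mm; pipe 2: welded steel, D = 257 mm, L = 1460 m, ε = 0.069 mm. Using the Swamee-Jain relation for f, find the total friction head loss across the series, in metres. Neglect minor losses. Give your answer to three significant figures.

Pipe 1: V = 1.824 m/s, Re = 5.29×10^5, ε/D = 3.75×10^-4, f = 0.01689, h_1 = f(L/D)V²/2g = 1.672 m
Pipe 2: V = 2.371 m/s, Re = 6.03×10^5, ε/D = 2.68×10^-4, f = 0.01591, h_2 = f(L/D)V²/2g = 25.90 m
Series → Q common, losses add: H = Σh = 27.57 m

H ≈ 27.6 m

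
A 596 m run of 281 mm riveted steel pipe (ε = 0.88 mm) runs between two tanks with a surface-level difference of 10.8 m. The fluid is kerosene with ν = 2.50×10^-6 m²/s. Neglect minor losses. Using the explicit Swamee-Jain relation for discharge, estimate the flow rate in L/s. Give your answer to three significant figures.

Q ≈ 119 L/s

Swamee-Jain (Type II): Q = -0.965·√(gD⁵h_f/L)·ln[ε/(3.7D) + √(3.17ν²L/(gD³h_f))]
√(gD⁵h_f/L) = √(9.81·0.281⁵·10.8/596) = 0.01765
ε/(3.7D) = 8.46×10^-4; √(3.17ν²L/(gD³h_f)) = 7.09×10^-5
Q = -0.965·0.01765·ln(9.173×10^-4) = 0.1191 m³/s
Check: V = 1.92 m/s, Re = 2.16×10^5, f = 0.02726, h_f = 10.9 m ≈ 10.8 m ✓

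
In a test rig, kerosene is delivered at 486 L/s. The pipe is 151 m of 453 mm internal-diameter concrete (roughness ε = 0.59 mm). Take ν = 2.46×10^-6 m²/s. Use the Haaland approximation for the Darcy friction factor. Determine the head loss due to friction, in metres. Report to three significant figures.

h_f ≈ 3.31 m

V = 4Q/(πD²) = 4·0.486/(π·0.453²) = 3.015 m/s
Re = VD/ν = 3.015·0.453/2.46×10^-6 = 5.55×10^5 → turbulent
ε/D = 0.59/453 = 0.00130
Haaland: f = 0.02140
h_f = f(L/D)V²/(2g) = 0.02140·(151/0.453)·3.015²/(2·9.81) = 3.305 m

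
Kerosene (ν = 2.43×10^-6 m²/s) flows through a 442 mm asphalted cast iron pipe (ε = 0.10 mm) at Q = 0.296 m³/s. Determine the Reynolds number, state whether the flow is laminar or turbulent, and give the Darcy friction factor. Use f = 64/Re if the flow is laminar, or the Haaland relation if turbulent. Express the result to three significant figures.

V = 4Q/(πD²) = 1.929 m/s
Re = VD/ν = 1.929·0.442/2.43×10^-6 = 3.51×10^5
Re > 4000 → turbulent; ε/D = 2.26×10^-4
Haaland: f = 0.01601

Re ≈ 3.51×10^5; turbulent; f ≈ 0.0160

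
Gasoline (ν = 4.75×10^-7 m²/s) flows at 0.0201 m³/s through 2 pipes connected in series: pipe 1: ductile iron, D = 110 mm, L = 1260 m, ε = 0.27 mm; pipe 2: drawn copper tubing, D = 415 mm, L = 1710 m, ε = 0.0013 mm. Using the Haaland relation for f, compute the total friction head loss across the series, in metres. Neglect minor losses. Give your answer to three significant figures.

Pipe 1: V = 2.115 m/s, Re = 4.90×10^5, ε/D = 0.00245, f = 0.02509, h_1 = f(L/D)V²/2g = 65.51 m
Pipe 2: V = 0.1486 m/s, Re = 1.30×10^5, ε/D = 3.13×10^-6, f = 0.01690, h_2 = f(L/D)V²/2g = 0.07839 m
Series → Q common, losses add: H = Σh = 65.59 m

H ≈ 65.6 m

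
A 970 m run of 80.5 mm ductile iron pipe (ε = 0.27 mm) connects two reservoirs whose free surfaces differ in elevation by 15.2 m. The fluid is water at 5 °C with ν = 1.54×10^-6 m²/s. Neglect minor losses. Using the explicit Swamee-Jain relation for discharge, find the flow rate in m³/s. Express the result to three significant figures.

Q ≈ 0.00467 m³/s

Swamee-Jain (Type II): Q = -0.965·√(gD⁵h_f/L)·ln[ε/(3.7D) + √(3.17ν²L/(gD³h_f))]
√(gD⁵h_f/L) = √(9.81·0.0805⁵·15.2/970) = 7.209×10^-4
ε/(3.7D) = 9.06×10^-4; √(3.17ν²L/(gD³h_f)) = 3.06×10^-4
Q = -0.965·7.209×10^-4·ln(0.001213) = 0.004671 m³/s
Check: V = 0.918 m/s, Re = 4.80×10^4, f = 0.02972, h_f = 15.4 m ≈ 15.2 m ✓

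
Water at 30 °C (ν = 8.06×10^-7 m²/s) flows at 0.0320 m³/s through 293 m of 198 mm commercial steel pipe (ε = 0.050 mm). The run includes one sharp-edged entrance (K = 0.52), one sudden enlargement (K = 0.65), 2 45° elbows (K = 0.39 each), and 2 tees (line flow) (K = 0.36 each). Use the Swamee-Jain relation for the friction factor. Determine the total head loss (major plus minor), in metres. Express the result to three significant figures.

V = 4Q/(πD²) = 1.039 m/s; V²/2g = 0.05505 m
Re = 2.55×10^5, ε/D = 2.53×10^-4 → f = 0.01700 (Swamee-Jain)
Major: h_f = f(L/D)·V²/2g = 0.01700·1480·0.05505 = 1.385 m
Minor: ΣK = 2.67; h_m = ΣK·V²/2g = 0.1470 m
Total H_L = 1.385 + 0.1470 = 1.532 m

H_L ≈ 1.53 m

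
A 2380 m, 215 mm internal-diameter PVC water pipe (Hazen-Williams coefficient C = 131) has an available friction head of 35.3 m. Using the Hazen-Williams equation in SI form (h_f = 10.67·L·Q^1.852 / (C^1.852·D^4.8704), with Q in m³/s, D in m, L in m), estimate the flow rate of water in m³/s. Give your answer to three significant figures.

Q ≈ 0.0659 m³/s

Rearranging: Q = [h_f·C^1.852·D^4.8704 / (10.67·L)]^(1/1.852)
Q = [35.3·131^1.852·0.215^4.8704 / (10.67·2380)]^0.540 = 0.06593 m³/s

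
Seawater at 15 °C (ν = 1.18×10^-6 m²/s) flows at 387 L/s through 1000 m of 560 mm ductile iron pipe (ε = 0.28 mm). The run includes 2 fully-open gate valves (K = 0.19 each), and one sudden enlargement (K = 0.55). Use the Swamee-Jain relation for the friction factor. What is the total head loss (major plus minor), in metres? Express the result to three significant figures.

V = 4Q/(πD²) = 1.571 m/s; V²/2g = 0.1258 m
Re = 7.46×10^5, ε/D = 5.00×10^-4 → f = 0.01747 (Swamee-Jain)
Major: h_f = f(L/D)·V²/2g = 0.01747·1786·0.1258 = 3.926 m
Minor: ΣK = 0.930; h_m = ΣK·V²/2g = 0.1170 m
Total H_L = 3.926 + 0.1170 = 4.043 m

H_L ≈ 4.04 m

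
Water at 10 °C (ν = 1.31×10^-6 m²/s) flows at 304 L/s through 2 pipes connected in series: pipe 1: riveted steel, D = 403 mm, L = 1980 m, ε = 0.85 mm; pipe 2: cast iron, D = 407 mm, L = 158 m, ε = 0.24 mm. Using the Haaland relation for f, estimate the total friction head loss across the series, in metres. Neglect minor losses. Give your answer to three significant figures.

H ≈ 36.1 m

Pipe 1: V = 2.383 m/s, Re = 7.33×10^5, ε/D = 0.00211, f = 0.02402, h_1 = f(L/D)V²/2g = 34.16 m
Pipe 2: V = 2.337 m/s, Re = 7.26×10^5, ε/D = 5.90×10^-4, f = 0.01790, h_2 = f(L/D)V²/2g = 1.934 m
Series → Q common, losses add: H = Σh = 36.09 m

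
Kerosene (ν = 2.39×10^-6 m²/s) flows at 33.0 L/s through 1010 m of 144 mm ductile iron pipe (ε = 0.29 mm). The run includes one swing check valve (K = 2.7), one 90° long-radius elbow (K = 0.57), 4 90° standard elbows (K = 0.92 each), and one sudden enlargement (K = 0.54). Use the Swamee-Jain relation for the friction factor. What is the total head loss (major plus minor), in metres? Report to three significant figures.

H_L ≈ 38.4 m

V = 4Q/(πD²) = 2.026 m/s; V²/2g = 0.2093 m
Re = 1.22×10^5, ε/D = 0.00201 → f = 0.02508 (Swamee-Jain)
Major: h_f = f(L/D)·V²/2g = 0.02508·7014·0.2093 = 36.81 m
Minor: ΣK = 7.49; h_m = ΣK·V²/2g = 1.567 m
Total H_L = 36.81 + 1.567 = 38.37 m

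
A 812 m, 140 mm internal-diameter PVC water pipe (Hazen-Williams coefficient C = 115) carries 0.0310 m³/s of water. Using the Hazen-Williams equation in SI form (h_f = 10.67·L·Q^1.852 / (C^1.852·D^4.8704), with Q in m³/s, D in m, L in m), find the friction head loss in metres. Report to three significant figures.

h_f ≈ 30.6 m

h_f = 10.67·812·0.0310^1.852 / (115^1.852·0.140^4.8704) = 30.62 m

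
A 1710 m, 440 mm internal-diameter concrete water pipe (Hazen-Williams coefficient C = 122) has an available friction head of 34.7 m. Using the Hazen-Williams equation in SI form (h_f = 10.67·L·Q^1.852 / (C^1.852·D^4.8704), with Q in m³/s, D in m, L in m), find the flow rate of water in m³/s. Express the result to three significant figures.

Rearranging: Q = [h_f·C^1.852·D^4.8704 / (10.67·L)]^(1/1.852)
Q = [34.7·122^1.852·0.440^4.8704 / (10.67·1710)]^0.540 = 0.4782 m³/s

Q ≈ 0.478 m³/s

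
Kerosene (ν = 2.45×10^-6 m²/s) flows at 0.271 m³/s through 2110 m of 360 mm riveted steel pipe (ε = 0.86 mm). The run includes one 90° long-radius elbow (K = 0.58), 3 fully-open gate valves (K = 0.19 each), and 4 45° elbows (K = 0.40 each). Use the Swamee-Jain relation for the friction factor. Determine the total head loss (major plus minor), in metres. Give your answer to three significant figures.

H_L ≈ 54.2 m

V = 4Q/(πD²) = 2.662 m/s; V²/2g = 0.3613 m
Re = 3.91×10^5, ε/D = 0.00239 → f = 0.02511 (Swamee-Jain)
Major: h_f = f(L/D)·V²/2g = 0.02511·5861·0.3613 = 53.16 m
Minor: ΣK = 2.75; h_m = ΣK·V²/2g = 0.9935 m
Total H_L = 53.16 + 0.9935 = 54.16 m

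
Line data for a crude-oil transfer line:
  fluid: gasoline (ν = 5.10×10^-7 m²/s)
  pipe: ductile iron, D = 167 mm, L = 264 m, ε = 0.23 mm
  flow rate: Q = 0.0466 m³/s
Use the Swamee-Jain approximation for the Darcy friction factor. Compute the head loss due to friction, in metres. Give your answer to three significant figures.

h_f ≈ 7.92 m

V = 4Q/(πD²) = 4·0.0466/(π·0.167²) = 2.127 m/s
Re = VD/ν = 2.127·0.167/5.10×10^-7 = 6.97×10^5 → turbulent
ε/D = 0.23/167 = 0.00138
Swamee-Jain: f = 0.02171
h_f = f(L/D)V²/(2g) = 0.02171·(264/0.167)·2.127²/(2·9.81) = 7.916 m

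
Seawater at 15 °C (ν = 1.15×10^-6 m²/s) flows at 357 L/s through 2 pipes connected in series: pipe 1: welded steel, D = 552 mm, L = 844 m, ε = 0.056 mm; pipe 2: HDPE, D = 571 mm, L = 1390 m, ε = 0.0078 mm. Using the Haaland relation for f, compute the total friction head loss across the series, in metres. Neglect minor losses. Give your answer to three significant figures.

Pipe 1: V = 1.492 m/s, Re = 7.16×10^5, ε/D = 1.01×10^-4, f = 0.01375, h_1 = f(L/D)V²/2g = 2.384 m
Pipe 2: V = 1.394 m/s, Re = 6.92×10^5, ε/D = 1.37×10^-5, f = 0.01253, h_2 = f(L/D)V²/2g = 3.022 m
Series → Q common, losses add: H = Σh = 5.406 m

H ≈ 5.41 m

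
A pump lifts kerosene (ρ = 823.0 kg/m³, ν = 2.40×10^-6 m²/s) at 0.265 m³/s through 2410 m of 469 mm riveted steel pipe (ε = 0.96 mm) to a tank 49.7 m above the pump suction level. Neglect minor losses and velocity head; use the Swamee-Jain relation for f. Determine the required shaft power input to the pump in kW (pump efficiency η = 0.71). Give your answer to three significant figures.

P_shaft ≈ 195 kW

V = 4Q/(πD²) = 1.534 m/s; Re = 3.00×10^5; ε/D = 0.00205; f = 0.02431
h_f = f(L/D)V²/2g = 14.98 m
Total head H = z + h_f = 49.7 + 14.98 = 64.68 m
P_hyd = ρgQH = 823.0·9.81·0.265·64.68 = 138.4 kW
P_shaft = P_hyd/η = 138.4/0.71 = 194.9 kW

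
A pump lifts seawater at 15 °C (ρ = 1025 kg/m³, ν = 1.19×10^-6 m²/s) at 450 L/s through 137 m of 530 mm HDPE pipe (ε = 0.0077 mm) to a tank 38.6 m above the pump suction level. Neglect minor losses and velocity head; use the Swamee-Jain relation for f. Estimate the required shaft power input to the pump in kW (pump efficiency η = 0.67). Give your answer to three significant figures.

P_shaft ≈ 265 kW

V = 4Q/(πD²) = 2.040 m/s; Re = 9.08×10^5; ε/D = 1.45×10^-5; f = 0.01213
h_f = f(L/D)V²/2g = 0.6648 m
Total head H = z + h_f = 38.6 + 0.6648 = 39.26 m
P_hyd = ρgQH = 1025·9.81·0.450·39.26 = 177.7 kW
P_shaft = P_hyd/η = 177.7/0.67 = 265.2 kW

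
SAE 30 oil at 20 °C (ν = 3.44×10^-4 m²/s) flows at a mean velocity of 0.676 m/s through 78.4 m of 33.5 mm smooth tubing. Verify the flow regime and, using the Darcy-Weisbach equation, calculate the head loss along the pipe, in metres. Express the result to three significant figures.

Re = VD/ν = 0.676·0.03350/3.44×10^-4 = 65.8 → laminar (Re < 2300)
f = 64/Re = 0.9722
h_f = f(L/D)V²/(2g) = 0.9722·(78.4/0.03350)·0.676²/(2·9.81) = 52.99 m

h_f ≈ 53.0 m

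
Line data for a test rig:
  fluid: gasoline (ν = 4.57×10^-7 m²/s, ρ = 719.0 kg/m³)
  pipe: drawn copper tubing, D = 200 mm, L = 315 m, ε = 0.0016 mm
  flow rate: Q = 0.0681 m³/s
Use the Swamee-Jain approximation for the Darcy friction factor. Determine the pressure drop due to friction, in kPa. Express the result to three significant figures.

Δp ≈ 31.7 kPa

V = 4Q/(πD²) = 4·0.0681/(π·0.200²) = 2.168 m/s
Re = VD/ν = 2.168·0.200/4.57×10^-7 = 9.49×10^5 → turbulent
ε/D = 0.0016/200 = 8.00×10^-6
Swamee-Jain: f = 0.01190
h_f = f(L/D)V²/(2g) = 0.01190·(315/0.200)·2.168²/(2·9.81) = 4.490 m
Δp = ρg·h_f = 719.0·9.81·4.490 = 31.67 kPa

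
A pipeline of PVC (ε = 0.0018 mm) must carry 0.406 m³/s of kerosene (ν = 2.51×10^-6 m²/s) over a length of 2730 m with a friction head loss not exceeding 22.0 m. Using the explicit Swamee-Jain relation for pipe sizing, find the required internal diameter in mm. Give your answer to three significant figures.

D ≈ 476 mm

Swamee-Jain (Type III): D = 0.66·[ε^1.25·(LQ²/(gh_f))^4.75 + ν·Q^9.4·(L/(gh_f))^5.2]^0.04
LQ²/(gh_f) = 2.085; L/(gh_f) = 12.65
Term 1 = ε^1.25·(…)^4.75 = 2.16×10^-6; Term 2 = ν·Q^9.4·(…)^5.2 = 2.82×10^-4
D = 0.66·(2.16×10^-6 + 2.82×10^-4)^0.04 = 0.4761 m = 476 mm
Check: V = 2.28 m/s, Re = 4.33×10^5, f = 0.01349, h_f = 20.5 m ≈ 22.0 m ✓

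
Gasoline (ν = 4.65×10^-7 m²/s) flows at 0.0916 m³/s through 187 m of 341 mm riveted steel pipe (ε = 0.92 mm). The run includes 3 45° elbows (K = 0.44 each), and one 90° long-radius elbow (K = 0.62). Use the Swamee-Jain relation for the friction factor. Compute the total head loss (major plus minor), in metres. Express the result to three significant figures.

V = 4Q/(πD²) = 1.003 m/s; V²/2g = 0.05127 m
Re = 7.36×10^5, ε/D = 0.00270 → f = 0.02569 (Swamee-Jain)
Major: h_f = f(L/D)·V²/2g = 0.02569·548.4·0.05127 = 0.7223 m
Minor: ΣK = 1.94; h_m = ΣK·V²/2g = 0.09947 m
Total H_L = 0.7223 + 0.09947 = 0.8218 m

H_L ≈ 0.822 m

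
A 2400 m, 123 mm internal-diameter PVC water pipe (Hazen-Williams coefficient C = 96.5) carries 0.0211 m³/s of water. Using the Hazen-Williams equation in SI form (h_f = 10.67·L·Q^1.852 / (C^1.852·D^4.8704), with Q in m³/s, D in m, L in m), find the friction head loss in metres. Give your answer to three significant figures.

h_f ≈ 115 m

h_f = 10.67·2400·0.0211^1.852 / (96.5^1.852·0.123^4.8704) = 115.4 m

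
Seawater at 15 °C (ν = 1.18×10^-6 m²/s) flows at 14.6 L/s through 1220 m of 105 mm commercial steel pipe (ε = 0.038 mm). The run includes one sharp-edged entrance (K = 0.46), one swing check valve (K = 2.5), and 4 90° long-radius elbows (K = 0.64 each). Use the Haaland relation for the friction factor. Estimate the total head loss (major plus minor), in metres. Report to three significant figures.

V = 4Q/(πD²) = 1.686 m/s; V²/2g = 0.1449 m
Re = 1.50×10^5, ε/D = 3.62×10^-4 → f = 0.01846 (Haaland)
Major: h_f = f(L/D)·V²/2g = 0.01846·11619·0.1449 = 31.07 m
Minor: ΣK = 5.52; h_m = ΣK·V²/2g = 0.7999 m
Total H_L = 31.07 + 0.7999 = 31.87 m

H_L ≈ 31.9 m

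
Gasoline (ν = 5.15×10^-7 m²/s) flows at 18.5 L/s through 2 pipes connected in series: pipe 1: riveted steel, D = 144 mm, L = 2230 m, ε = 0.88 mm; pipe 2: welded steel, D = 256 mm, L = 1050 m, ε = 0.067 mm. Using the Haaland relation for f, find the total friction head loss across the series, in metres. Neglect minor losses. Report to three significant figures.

Pipe 1: V = 1.136 m/s, Re = 3.18×10^5, ε/D = 0.00611, f = 0.03260, h_1 = f(L/D)V²/2g = 33.21 m
Pipe 2: V = 0.3594 m/s, Re = 1.79×10^5, ε/D = 2.62×10^-4, f = 0.01751, h_2 = f(L/D)V²/2g = 0.4729 m
Series → Q common, losses add: H = Σh = 33.68 m

H ≈ 33.7 m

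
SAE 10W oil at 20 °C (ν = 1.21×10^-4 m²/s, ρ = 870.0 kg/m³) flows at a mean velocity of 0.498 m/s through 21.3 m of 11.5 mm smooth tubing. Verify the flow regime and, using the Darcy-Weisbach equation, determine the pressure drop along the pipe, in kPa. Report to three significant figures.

Δp ≈ 270 kPa

Re = VD/ν = 0.498·0.01150/1.21×10^-4 = 47.3 → laminar (Re < 2300)
f = 64/Re = 1.352
h_f = f(L/D)V²/(2g) = 1.352·(21.3/0.01150)·0.498²/(2·9.81) = 31.66 m
Δp = ρg·h_f = 870.0·9.81·31.66 = 270.2 kPa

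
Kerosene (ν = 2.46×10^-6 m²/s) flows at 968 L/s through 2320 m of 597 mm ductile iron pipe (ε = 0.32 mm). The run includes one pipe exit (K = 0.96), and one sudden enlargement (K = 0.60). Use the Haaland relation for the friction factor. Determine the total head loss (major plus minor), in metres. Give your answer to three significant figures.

V = 4Q/(πD²) = 3.458 m/s; V²/2g = 0.6095 m
Re = 8.39×10^5, ε/D = 5.36×10^-4 → f = 0.01749 (Haaland)
Major: h_f = f(L/D)·V²/2g = 0.01749·3886·0.6095 = 41.43 m
Minor: ΣK = 1.56; h_m = ΣK·V²/2g = 0.9508 m
Total H_L = 41.43 + 0.9508 = 42.38 m

H_L ≈ 42.4 m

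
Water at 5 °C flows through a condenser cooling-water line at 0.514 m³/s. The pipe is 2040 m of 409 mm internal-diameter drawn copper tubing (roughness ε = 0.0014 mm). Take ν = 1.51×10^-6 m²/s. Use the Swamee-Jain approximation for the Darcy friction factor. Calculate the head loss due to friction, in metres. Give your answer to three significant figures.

V = 4Q/(πD²) = 4·0.514/(π·0.409²) = 3.912 m/s
Re = VD/ν = 3.912·0.409/1.51×10^-6 = 1.06×10^6 → turbulent
ε/D = 0.0014/409 = 3.42×10^-6
Swamee-Jain: f = 0.01158
h_f = f(L/D)V²/(2g) = 0.01158·(2040/0.409)·3.912²/(2·9.81) = 45.07 m

h_f ≈ 45.1 m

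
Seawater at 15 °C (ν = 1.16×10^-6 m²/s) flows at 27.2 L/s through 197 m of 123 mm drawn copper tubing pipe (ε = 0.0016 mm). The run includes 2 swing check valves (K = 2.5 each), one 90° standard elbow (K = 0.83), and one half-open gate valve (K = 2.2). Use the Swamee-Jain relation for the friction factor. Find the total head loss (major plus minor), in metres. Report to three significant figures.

V = 4Q/(πD²) = 2.289 m/s; V²/2g = 0.2671 m
Re = 2.43×10^5, ε/D = 1.30×10^-5 → f = 0.01510 (Swamee-Jain)
Major: h_f = f(L/D)·V²/2g = 0.01510·1602·0.2671 = 6.458 m
Minor: ΣK = 8.03; h_m = ΣK·V²/2g = 2.145 m
Total H_L = 6.458 + 2.145 = 8.602 m

H_L ≈ 8.60 m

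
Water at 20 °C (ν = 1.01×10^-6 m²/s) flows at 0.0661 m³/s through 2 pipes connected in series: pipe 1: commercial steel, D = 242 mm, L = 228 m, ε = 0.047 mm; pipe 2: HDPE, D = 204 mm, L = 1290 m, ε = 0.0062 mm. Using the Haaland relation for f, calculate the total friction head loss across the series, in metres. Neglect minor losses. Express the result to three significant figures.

H ≈ 19.8 m

Pipe 1: V = 1.437 m/s, Re = 3.44×10^5, ε/D = 1.94×10^-4, f = 0.01578, h_1 = f(L/D)V²/2g = 1.565 m
Pipe 2: V = 2.022 m/s, Re = 4.08×10^5, ε/D = 3.04×10^-5, f = 0.01387, h_2 = f(L/D)V²/2g = 18.28 m
Series → Q common, losses add: H = Σh = 19.84 m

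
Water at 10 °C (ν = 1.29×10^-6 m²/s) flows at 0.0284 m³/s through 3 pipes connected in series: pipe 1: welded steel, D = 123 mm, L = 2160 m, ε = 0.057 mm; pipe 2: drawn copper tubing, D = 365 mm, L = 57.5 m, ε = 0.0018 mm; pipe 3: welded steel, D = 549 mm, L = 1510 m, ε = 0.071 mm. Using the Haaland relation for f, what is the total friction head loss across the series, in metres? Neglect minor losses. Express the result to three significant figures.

Pipe 1: V = 2.390 m/s, Re = 2.28×10^5, ε/D = 4.63×10^-4, f = 0.01823, h_1 = f(L/D)V²/2g = 93.24 m
Pipe 2: V = 0.2714 m/s, Re = 7.68×10^4, ε/D = 4.93×10^-6, f = 0.01886, h_2 = f(L/D)V²/2g = 0.01116 m
Pipe 3: V = 0.1200 m/s, Re = 5.11×10^4, ε/D = 1.29×10^-4, f = 0.02099, h_3 = f(L/D)V²/2g = 0.04236 m
Series → Q common, losses add: H = Σh = 93.29 m

H ≈ 93.3 m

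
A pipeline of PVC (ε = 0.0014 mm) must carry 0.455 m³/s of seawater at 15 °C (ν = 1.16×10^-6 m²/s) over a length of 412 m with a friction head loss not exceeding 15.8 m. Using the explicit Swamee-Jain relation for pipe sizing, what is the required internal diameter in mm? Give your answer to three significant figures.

D ≈ 349 mm

Swamee-Jain (Type III): D = 0.66·[ε^1.25·(LQ²/(gh_f))^4.75 + ν·Q^9.4·(L/(gh_f))^5.2]^0.04
LQ²/(gh_f) = 0.5503; L/(gh_f) = 2.658
Term 1 = ε^1.25·(…)^4.75 = 2.82×10^-9; Term 2 = ν·Q^9.4·(…)^5.2 = 1.14×10^-7
D = 0.66·(2.82×10^-9 + 1.14×10^-7)^0.04 = 0.3486 m = 349 mm
Check: V = 4.77 m/s, Re = 1.43×10^6, f = 0.01106, h_f = 15.2 m ≈ 15.8 m ✓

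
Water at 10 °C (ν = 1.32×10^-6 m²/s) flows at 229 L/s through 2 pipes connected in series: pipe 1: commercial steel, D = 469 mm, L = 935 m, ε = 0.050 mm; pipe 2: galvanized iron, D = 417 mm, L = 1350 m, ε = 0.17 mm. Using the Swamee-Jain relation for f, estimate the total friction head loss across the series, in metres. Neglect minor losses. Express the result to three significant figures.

Pipe 1: V = 1.326 m/s, Re = 4.71×10^5, ε/D = 1.07×10^-4, f = 0.01464, h_1 = f(L/D)V²/2g = 2.614 m
Pipe 2: V = 1.677 m/s, Re = 5.30×10^5, ε/D = 4.08×10^-4, f = 0.01711, h_2 = f(L/D)V²/2g = 7.940 m
Series → Q common, losses add: H = Σh = 10.55 m

H ≈ 10.6 m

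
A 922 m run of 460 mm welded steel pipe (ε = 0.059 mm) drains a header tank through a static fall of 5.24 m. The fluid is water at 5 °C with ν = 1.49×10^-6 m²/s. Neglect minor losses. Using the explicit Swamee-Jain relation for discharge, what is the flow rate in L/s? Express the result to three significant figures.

Q ≈ 313 L/s

Swamee-Jain (Type II): Q = -0.965·√(gD⁵h_f/L)·ln[ε/(3.7D) + √(3.17ν²L/(gD³h_f))]
√(gD⁵h_f/L) = √(9.81·0.460⁵·5.24/922) = 0.03389
ε/(3.7D) = 3.47×10^-5; √(3.17ν²L/(gD³h_f)) = 3.60×10^-5
Q = -0.965·0.03389·ln(7.068×10^-5) = 0.3125 m³/s
Check: V = 1.88 m/s, Re = 5.81×10^5, f = 0.01456, h_f = 5.26 m ≈ 5.24 m ✓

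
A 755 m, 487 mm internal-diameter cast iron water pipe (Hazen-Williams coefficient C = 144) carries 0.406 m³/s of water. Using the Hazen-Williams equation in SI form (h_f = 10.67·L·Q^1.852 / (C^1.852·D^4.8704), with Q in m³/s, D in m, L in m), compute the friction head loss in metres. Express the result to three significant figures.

h_f = 10.67·755·0.406^1.852 / (144^1.852·0.487^4.8704) = 5.078 m

h_f ≈ 5.08 m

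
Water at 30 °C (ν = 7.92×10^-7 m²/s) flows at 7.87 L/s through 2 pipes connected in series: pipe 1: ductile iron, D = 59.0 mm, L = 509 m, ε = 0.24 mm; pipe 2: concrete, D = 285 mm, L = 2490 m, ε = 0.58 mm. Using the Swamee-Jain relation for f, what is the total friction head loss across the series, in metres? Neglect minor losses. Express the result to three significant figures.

Pipe 1: V = 2.879 m/s, Re = 2.14×10^5, ε/D = 0.00407, f = 0.02924, h_1 = f(L/D)V²/2g = 106.5 m
Pipe 2: V = 0.1234 m/s, Re = 4.44×10^4, ε/D = 0.00204, f = 0.02718, h_2 = f(L/D)V²/2g = 0.1842 m
Series → Q common, losses add: H = Σh = 106.7 m

H ≈ 107 m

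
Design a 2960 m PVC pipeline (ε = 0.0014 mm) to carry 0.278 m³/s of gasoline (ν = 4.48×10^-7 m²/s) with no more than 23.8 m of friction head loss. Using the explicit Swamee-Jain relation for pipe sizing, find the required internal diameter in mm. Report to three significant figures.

D ≈ 386 mm

Swamee-Jain (Type III): D = 0.66·[ε^1.25·(LQ²/(gh_f))^4.75 + ν·Q^9.4·(L/(gh_f))^5.2]^0.04
LQ²/(gh_f) = 0.9798; L/(gh_f) = 12.68
Term 1 = ε^1.25·(…)^4.75 = 4.37×10^-8; Term 2 = ν·Q^9.4·(…)^5.2 = 1.45×10^-6
D = 0.66·(4.37×10^-8 + 1.45×10^-6)^0.04 = 0.3859 m = 386 mm
Check: V = 2.38 m/s, Re = 2.05×10^6, f = 0.01047, h_f = 23.1 m ≈ 23.8 m ✓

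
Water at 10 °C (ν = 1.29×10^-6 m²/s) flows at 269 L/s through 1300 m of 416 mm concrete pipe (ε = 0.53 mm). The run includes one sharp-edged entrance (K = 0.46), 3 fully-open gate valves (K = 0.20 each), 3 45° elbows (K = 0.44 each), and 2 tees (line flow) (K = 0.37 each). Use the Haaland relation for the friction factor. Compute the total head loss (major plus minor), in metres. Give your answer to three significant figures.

H_L ≈ 13.9 m

V = 4Q/(πD²) = 1.979 m/s; V²/2g = 0.1996 m
Re = 6.38×10^5, ε/D = 0.00127 → f = 0.02124 (Haaland)
Major: h_f = f(L/D)·V²/2g = 0.02124·3125·0.1996 = 13.25 m
Minor: ΣK = 3.12; h_m = ΣK·V²/2g = 0.6229 m
Total H_L = 13.25 + 0.6229 = 13.87 m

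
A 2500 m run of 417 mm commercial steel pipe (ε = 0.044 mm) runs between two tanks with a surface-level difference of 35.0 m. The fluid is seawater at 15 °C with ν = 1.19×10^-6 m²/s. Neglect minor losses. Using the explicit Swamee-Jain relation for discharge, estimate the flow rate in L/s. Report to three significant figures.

Q ≈ 398 L/s

Swamee-Jain (Type II): Q = -0.965·√(gD⁵h_f/L)·ln[ε/(3.7D) + √(3.17ν²L/(gD³h_f))]
√(gD⁵h_f/L) = √(9.81·0.417⁵·35.0/2500) = 0.04161
ε/(3.7D) = 2.85×10^-5; √(3.17ν²L/(gD³h_f)) = 2.12×10^-5
Q = -0.965·0.04161·ln(4.975×10^-5) = 0.3979 m³/s
Check: V = 2.91 m/s, Re = 1.02×10^6, f = 0.01357, h_f = 35.2 m ≈ 35.0 m ✓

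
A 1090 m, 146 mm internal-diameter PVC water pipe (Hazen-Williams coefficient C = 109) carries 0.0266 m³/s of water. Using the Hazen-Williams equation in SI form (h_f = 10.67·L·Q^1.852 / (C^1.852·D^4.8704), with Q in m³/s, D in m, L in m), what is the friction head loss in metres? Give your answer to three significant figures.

h_f = 10.67·1090·0.0266^1.852 / (109^1.852·0.146^4.8704) = 27.87 m

h_f ≈ 27.9 m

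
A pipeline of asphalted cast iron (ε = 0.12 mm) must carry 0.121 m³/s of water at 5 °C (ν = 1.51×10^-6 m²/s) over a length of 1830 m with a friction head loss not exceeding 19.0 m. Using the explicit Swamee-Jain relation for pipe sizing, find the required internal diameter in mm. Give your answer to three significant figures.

Swamee-Jain (Type III): D = 0.66·[ε^1.25·(LQ²/(gh_f))^4.75 + ν·Q^9.4·(L/(gh_f))^5.2]^0.04
LQ²/(gh_f) = 0.1437; L/(gh_f) = 9.818
Term 1 = ε^1.25·(…)^4.75 = 1.25×10^-9; Term 2 = ν·Q^9.4·(…)^5.2 = 5.20×10^-10
D = 0.66·(1.25×10^-9 + 5.20×10^-10)^0.04 = 0.2948 m = 295 mm
Check: V = 1.77 m/s, Re = 3.46×10^5, f = 0.01758, h_f = 17.5 m ≈ 19.0 m ✓

D ≈ 295 mm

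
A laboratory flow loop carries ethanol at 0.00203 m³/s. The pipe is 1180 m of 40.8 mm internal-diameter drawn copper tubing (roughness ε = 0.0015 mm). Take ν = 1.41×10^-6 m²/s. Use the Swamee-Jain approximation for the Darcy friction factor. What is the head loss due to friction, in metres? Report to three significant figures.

h_f ≈ 76.1 m

V = 4Q/(πD²) = 4·0.00203/(π·0.0408²) = 1.553 m/s
Re = VD/ν = 1.553·0.0408/1.41×10^-6 = 4.49×10^4 → turbulent
ε/D = 0.0015/40.8 = 3.68×10^-5
Swamee-Jain: f = 0.02141
h_f = f(L/D)V²/(2g) = 0.02141·(1180/0.0408)·1.553²/(2·9.81) = 76.10 m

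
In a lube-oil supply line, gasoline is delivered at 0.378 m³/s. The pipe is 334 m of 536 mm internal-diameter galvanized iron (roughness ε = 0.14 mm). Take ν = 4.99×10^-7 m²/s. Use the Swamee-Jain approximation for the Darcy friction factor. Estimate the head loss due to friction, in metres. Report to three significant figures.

h_f ≈ 1.34 m

V = 4Q/(πD²) = 4·0.378/(π·0.536²) = 1.675 m/s
Re = VD/ν = 1.675·0.536/4.99×10^-7 = 1.80×10^6 → turbulent
ε/D = 0.14/536 = 2.61×10^-4
Swamee-Jain: f = 0.01505
h_f = f(L/D)V²/(2g) = 0.01505·(334/0.536)·1.675²/(2·9.81) = 1.342 m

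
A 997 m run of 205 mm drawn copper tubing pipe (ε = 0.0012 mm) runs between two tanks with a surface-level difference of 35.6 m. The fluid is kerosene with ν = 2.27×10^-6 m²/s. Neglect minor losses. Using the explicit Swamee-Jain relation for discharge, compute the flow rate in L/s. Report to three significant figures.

Q ≈ 103 L/s

Swamee-Jain (Type II): Q = -0.965·√(gD⁵h_f/L)·ln[ε/(3.7D) + √(3.17ν²L/(gD³h_f))]
√(gD⁵h_f/L) = √(9.81·0.205⁵·35.6/997) = 0.01126
ε/(3.7D) = 1.58×10^-6; √(3.17ν²L/(gD³h_f)) = 7.36×10^-5
Q = -0.965·0.01126·ln(7.515×10^-5) = 0.1032 m³/s
Check: V = 3.13 m/s, Re = 2.82×10^5, f = 0.01461, h_f = 35.4 m ≈ 35.6 m ✓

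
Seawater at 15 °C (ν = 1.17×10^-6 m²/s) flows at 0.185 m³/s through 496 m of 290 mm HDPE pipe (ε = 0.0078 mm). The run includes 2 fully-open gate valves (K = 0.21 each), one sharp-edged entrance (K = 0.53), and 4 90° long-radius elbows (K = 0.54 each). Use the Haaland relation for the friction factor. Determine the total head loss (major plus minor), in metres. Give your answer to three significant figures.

V = 4Q/(πD²) = 2.801 m/s; V²/2g = 0.3998 m
Re = 6.94×10^5, ε/D = 2.69×10^-5 → f = 0.01273 (Haaland)
Major: h_f = f(L/D)·V²/2g = 0.01273·1710·0.3998 = 8.706 m
Minor: ΣK = 3.11; h_m = ΣK·V²/2g = 1.243 m
Total H_L = 8.706 + 1.243 = 9.949 m

H_L ≈ 9.95 m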